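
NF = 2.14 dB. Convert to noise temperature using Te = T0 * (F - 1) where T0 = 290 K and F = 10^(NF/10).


NF_lin = 10^(2.14/10) = 1.636817
Te = 290 * (1.636817 - 1) = 184.7 K

184.7 K


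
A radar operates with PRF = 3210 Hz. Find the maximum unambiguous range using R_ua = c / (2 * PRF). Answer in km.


R_ua = 3e8 / (2 * 3210) = 46729.0 m = 46.7 km

46.7 km


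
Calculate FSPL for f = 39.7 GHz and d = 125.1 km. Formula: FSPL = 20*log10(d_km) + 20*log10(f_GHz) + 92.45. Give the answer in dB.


20*log10(125.1) = 41.95
20*log10(39.7) = 31.98
FSPL = 166.4 dB

166.4 dB


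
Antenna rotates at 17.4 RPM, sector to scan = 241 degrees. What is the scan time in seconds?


t = 241 / (17.4 * 360) * 60 = 2.31 s

2.31 s


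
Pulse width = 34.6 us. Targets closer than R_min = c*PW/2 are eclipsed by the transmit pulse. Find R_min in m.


R_min = 3e8 * 34.6e-6 / 2 = 5190.0 m

5190.0 m


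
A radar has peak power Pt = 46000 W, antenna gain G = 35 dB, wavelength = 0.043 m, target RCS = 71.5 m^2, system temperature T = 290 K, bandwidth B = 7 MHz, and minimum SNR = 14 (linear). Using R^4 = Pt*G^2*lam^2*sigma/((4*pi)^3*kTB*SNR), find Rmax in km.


G_lin = 10^(35/10) = 3162.27766
R^4 = 46000 * 3162.27766^2 * 0.043^2 * 71.5 / ((4*pi)^3 * 1.38e-23 * 290 * 7000000.0 * 14)
R^4 = 7.8139e19 m^4
R_max = (7.8139e19)^(1/4) = 94019.3 m = 94.0 km

94.0 km


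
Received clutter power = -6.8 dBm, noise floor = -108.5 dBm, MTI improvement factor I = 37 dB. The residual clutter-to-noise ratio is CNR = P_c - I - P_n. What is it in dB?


CNR = -6.8 - 37 - (-108.5) = 64.7 dB

64.7 dB


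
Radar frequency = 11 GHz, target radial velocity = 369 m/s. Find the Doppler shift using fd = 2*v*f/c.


fd = 2 * 369 * 11000000000.0 / 3e8 = 27060.0 Hz

27060.0 Hz


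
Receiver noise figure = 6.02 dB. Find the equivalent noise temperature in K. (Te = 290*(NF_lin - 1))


NF_lin = 10^(6.02/10) = 3.999447
Te = 290 * (3.999447 - 1) = 869.8 K

869.8 K


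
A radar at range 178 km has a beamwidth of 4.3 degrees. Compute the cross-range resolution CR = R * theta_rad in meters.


BW_rad = 0.075049158
CR = 178000 * 0.075049158 = 13358.8 m

13358.8 m


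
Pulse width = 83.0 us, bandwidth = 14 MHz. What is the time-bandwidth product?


TBP = 83.0 * 14 = 1162.0

1162.0


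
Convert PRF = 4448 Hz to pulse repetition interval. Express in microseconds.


PRI = 1/4448 = 0.0002248201 s = 224.8 us

224.8 us


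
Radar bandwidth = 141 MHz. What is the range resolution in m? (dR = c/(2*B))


dR = 3e8 / (2 * 141000000.0) = 1.06 m

1.06 m


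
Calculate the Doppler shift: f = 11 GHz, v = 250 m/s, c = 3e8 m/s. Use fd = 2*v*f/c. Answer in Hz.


fd = 2 * 250 * 11000000000.0 / 3e8 = 18333.3 Hz

18333.3 Hz


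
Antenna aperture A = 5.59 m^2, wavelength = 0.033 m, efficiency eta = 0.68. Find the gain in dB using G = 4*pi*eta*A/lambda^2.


G_linear = 4*pi*0.68*5.59/0.033^2 = 43863.44
G_dB = 10*log10(43863.44) = 46.4 dB

46.4 dB


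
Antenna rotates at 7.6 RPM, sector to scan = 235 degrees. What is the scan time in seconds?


t = 235 / (7.6 * 360) * 60 = 5.15 s

5.15 s


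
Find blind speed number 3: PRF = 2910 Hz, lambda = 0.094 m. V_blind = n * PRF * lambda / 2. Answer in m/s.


V_blind = 3 * 2910 * 0.094 / 2 = 410.3 m/s

410.3 m/s


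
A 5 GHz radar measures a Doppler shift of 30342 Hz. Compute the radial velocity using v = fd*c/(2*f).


v = 30342 * 3e8 / (2 * 5000000000.0) = 910.3 m/s

910.3 m/s


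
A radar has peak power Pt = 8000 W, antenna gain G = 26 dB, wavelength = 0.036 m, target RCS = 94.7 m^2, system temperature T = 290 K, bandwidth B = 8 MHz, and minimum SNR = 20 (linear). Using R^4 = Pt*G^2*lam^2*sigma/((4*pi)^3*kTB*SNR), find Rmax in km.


G_lin = 10^(26/10) = 398.107171
R^4 = 8000 * 398.107171^2 * 0.036^2 * 94.7 / ((4*pi)^3 * 1.38e-23 * 290 * 8000000.0 * 20)
R^4 = 1.22467e17 m^4
R_max = (1.22467e17)^(1/4) = 18707.0 m = 18.7 km

18.7 km


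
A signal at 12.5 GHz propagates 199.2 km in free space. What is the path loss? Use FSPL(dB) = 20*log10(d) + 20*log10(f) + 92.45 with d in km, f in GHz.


20*log10(199.2) = 45.99
20*log10(12.5) = 21.94
FSPL = 160.4 dB

160.4 dB


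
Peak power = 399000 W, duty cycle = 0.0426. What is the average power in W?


P_avg = 399000 * 0.0426 = 16997.4 W

16997.4 W


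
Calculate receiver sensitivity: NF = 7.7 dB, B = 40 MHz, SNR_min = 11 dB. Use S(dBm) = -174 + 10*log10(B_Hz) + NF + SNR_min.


10*log10(40000000.0) = 76.02
S = -174 + 76.02 + 7.7 + 11 = -79.3 dBm

-79.3 dBm


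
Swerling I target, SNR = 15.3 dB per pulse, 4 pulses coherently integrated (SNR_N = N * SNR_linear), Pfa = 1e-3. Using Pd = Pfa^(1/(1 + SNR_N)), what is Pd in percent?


SNR_lin = 10^(15.3/10) = 33.88442
SNR_N = 4 * 33.88442 = 135.53768
1/(1 + SNR_N) = 1/136.53768 = 0.007324
Pd = (1e-3)^0.007324 = 0.95067
Pd = 95.1%

95.1%


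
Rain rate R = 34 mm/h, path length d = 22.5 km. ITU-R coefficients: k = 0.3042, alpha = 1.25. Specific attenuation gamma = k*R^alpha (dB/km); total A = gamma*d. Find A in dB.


gamma = 0.3042 * 34^1.25 = 24.975136 dB/km
A = 24.975136 * 22.5 = 561.94 dB

561.94 dB


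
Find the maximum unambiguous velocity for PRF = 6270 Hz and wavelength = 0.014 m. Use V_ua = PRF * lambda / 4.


V_ua = 6270 * 0.014 / 4 = 21.9 m/s

21.9 m/s


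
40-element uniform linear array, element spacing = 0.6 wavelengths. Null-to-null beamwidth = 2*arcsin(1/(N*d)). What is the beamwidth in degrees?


1/(N*d) = 1/(40*0.6) = 0.041667
BW = 2*arcsin(0.041667) = 4.8 degrees

4.8 degrees


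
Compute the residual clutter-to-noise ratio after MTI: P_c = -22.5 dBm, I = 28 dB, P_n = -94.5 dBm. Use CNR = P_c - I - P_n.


CNR = -22.5 - 28 - (-94.5) = 44.0 dB

44.0 dB


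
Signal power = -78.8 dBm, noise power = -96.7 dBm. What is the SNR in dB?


SNR = -78.8 - (-96.7) = 17.9 dB

17.9 dB


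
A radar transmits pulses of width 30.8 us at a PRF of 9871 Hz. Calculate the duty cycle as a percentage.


DC = 30.8e-6 * 9871 * 100 = 30.4%

30.4%


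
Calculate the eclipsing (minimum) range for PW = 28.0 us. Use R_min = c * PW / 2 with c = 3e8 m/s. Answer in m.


R_min = 3e8 * 28.0e-6 / 2 = 4200.0 m

4200.0 m


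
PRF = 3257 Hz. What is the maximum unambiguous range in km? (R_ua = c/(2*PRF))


R_ua = 3e8 / (2 * 3257) = 46054.7 m = 46.1 km

46.1 km


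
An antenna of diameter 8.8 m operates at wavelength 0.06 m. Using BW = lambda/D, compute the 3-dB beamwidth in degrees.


BW_rad = 0.06 / 8.8 = 0.006818
BW_deg = 0.39 degrees

0.39 degrees


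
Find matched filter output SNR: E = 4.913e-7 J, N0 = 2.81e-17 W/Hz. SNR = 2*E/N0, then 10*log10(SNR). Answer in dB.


SNR_lin = 2 * 4.913e-7 / 2.81e-17 = 3.497e10
SNR_dB = 10*log10(3.497e10) = 105.4 dB

105.4 dB


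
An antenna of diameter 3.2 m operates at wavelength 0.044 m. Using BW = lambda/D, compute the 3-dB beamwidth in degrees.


BW_rad = 0.044 / 3.2 = 0.01375
BW_deg = 0.79 degrees

0.79 degrees


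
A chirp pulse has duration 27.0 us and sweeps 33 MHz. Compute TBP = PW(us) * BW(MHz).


TBP = 27.0 * 33 = 891.0

891.0


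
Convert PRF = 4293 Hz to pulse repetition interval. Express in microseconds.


PRI = 1/4293 = 0.0002329373 s = 232.9 us

232.9 us


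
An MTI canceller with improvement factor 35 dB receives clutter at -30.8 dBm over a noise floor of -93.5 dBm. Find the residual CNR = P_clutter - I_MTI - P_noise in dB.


CNR = -30.8 - 35 - (-93.5) = 27.7 dB

27.7 dB


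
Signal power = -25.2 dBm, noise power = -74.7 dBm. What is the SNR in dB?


SNR = -25.2 - (-74.7) = 49.5 dB

49.5 dB


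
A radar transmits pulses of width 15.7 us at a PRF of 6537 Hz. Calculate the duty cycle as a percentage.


DC = 15.7e-6 * 6537 * 100 = 10.26%

10.26%


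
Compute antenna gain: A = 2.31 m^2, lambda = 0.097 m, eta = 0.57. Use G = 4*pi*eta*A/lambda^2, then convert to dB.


G_linear = 4*pi*0.57*2.31/0.097^2 = 1758.54
G_dB = 10*log10(1758.54) = 32.5 dB

32.5 dB


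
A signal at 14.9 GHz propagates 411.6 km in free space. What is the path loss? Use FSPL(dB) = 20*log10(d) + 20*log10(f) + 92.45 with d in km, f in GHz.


20*log10(411.6) = 52.29
20*log10(14.9) = 23.46
FSPL = 168.2 dB

168.2 dB


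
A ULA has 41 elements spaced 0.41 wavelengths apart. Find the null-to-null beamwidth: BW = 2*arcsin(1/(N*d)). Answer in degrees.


1/(N*d) = 1/(41*0.41) = 0.059488
BW = 2*arcsin(0.059488) = 6.8 degrees

6.8 degrees


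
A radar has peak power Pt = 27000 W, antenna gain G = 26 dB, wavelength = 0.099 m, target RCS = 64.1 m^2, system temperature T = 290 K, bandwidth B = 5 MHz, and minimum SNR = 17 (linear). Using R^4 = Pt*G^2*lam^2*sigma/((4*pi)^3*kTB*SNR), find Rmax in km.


G_lin = 10^(26/10) = 398.107171
R^4 = 27000 * 398.107171^2 * 0.099^2 * 64.1 / ((4*pi)^3 * 1.38e-23 * 290 * 5000000.0 * 17)
R^4 = 3.9826e18 m^4
R_max = (3.9826e18)^(1/4) = 44672.6 m = 44.7 km

44.7 km


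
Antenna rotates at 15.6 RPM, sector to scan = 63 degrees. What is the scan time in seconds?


t = 63 / (15.6 * 360) * 60 = 0.67 s

0.67 s


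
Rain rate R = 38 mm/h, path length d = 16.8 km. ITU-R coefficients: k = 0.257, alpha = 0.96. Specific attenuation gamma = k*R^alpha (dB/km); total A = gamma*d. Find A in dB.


gamma = 0.257 * 38^0.96 = 8.443556 dB/km
A = 8.443556 * 16.8 = 141.85 dB

141.85 dB


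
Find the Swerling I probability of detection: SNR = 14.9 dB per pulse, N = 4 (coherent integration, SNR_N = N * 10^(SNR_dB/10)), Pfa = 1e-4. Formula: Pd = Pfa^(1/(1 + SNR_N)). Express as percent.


SNR_lin = 10^(14.9/10) = 30.90295
SNR_N = 4 * 30.90295 = 123.6118
1/(1 + SNR_N) = 1/124.6118 = 0.0080249
Pd = (1e-4)^0.0080249 = 0.92875
Pd = 92.9%

92.9%


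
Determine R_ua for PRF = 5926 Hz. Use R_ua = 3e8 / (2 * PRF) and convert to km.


R_ua = 3e8 / (2 * 5926) = 25312.2 m = 25.3 km

25.3 km


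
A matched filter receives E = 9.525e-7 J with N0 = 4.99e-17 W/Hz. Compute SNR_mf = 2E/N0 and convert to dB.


SNR_lin = 2 * 9.525e-7 / 4.99e-17 = 3.818e10
SNR_dB = 10*log10(3.818e10) = 105.8 dB

105.8 dB


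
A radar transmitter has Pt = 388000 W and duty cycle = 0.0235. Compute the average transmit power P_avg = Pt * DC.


P_avg = 388000 * 0.0235 = 9118.0 W

9118.0 W


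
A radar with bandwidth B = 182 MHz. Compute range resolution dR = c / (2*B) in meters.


dR = 3e8 / (2 * 182000000.0) = 0.82 m

0.82 m


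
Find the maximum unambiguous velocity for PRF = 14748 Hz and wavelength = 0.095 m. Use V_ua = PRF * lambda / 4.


V_ua = 14748 * 0.095 / 4 = 350.3 m/s

350.3 m/s


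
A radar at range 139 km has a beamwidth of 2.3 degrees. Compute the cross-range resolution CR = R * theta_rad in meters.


BW_rad = 0.040142573
CR = 139000 * 0.040142573 = 5579.8 m

5579.8 m


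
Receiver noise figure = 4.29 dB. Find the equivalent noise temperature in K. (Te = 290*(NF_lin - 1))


NF_lin = 10^(4.29/10) = 2.685344
Te = 290 * (2.685344 - 1) = 488.7 K

488.7 K


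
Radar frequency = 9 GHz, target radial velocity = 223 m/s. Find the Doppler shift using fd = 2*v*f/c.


fd = 2 * 223 * 9000000000.0 / 3e8 = 13380.0 Hz

13380.0 Hz


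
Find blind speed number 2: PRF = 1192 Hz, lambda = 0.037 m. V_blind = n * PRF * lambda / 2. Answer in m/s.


V_blind = 2 * 1192 * 0.037 / 2 = 44.1 m/s

44.1 m/s


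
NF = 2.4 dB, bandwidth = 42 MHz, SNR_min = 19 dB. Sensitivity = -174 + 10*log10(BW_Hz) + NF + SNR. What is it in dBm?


10*log10(42000000.0) = 76.23
S = -174 + 76.23 + 2.4 + 19 = -76.4 dBm

-76.4 dBm


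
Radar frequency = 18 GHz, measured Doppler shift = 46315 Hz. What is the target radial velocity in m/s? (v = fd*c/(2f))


v = 46315 * 3e8 / (2 * 18000000000.0) = 386.0 m/s

386.0 m/s


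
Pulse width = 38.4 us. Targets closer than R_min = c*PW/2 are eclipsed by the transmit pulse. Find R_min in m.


R_min = 3e8 * 38.4e-6 / 2 = 5760.0 m

5760.0 m


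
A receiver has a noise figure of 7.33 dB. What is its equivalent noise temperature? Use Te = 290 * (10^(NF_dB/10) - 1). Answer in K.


NF_lin = 10^(7.33/10) = 5.407543
Te = 290 * (5.407543 - 1) = 1278.2 K

1278.2 K


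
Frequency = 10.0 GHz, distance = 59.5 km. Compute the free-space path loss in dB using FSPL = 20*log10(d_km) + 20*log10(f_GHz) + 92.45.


20*log10(59.5) = 35.49
20*log10(10.0) = 20.0
FSPL = 147.9 dB

147.9 dB


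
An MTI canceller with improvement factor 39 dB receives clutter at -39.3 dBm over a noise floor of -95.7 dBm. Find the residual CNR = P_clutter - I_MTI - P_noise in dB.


CNR = -39.3 - 39 - (-95.7) = 17.4 dB

17.4 dB


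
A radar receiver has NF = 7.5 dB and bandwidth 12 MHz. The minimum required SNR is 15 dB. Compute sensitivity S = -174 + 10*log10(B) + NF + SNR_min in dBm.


10*log10(12000000.0) = 70.79
S = -174 + 70.79 + 7.5 + 15 = -80.7 dBm

-80.7 dBm


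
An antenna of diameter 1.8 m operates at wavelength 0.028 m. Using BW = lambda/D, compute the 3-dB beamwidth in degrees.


BW_rad = 0.028 / 1.8 = 0.015556
BW_deg = 0.89 degrees

0.89 degrees


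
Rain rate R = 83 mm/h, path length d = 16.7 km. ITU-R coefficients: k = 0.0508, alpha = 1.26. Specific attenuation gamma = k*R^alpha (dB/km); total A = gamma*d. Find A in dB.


gamma = 0.0508 * 83^1.26 = 13.301546 dB/km
A = 13.301546 * 16.7 = 222.14 dB

222.14 dB


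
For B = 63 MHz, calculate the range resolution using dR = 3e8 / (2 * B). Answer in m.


dR = 3e8 / (2 * 63000000.0) = 2.38 m

2.38 m


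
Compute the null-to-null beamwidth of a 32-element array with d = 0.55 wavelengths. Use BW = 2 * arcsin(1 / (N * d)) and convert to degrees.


1/(N*d) = 1/(32*0.55) = 0.056818
BW = 2*arcsin(0.056818) = 6.5 degrees

6.5 degrees


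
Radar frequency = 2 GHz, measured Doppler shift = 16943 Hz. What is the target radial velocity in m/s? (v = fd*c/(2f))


v = 16943 * 3e8 / (2 * 2000000000.0) = 1270.7 m/s

1270.7 m/s


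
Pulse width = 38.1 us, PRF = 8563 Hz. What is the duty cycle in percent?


DC = 38.1e-6 * 8563 * 100 = 32.63%

32.63%


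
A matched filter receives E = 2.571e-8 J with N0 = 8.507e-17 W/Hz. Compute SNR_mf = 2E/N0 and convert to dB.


SNR_lin = 2 * 2.571e-8 / 8.507e-17 = 6.044e8
SNR_dB = 10*log10(6.044e8) = 87.8 dB

87.8 dB


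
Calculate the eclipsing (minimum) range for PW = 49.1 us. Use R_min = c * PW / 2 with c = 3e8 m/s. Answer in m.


R_min = 3e8 * 49.1e-6 / 2 = 7365.0 m

7365.0 m


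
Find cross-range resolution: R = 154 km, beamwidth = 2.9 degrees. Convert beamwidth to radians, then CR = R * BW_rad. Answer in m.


BW_rad = 0.050614548
CR = 154000 * 0.050614548 = 7794.6 m

7794.6 m


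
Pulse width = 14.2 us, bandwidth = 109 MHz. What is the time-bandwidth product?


TBP = 14.2 * 109 = 1547.8

1547.8


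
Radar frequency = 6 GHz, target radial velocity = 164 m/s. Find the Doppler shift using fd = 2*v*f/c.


fd = 2 * 164 * 6000000000.0 / 3e8 = 6560.0 Hz

6560.0 Hz


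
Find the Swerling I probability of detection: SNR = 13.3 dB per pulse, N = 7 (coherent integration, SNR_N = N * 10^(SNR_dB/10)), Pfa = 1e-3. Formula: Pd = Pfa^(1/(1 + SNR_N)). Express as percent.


SNR_lin = 10^(13.3/10) = 21.37962
SNR_N = 7 * 21.37962 = 149.65734
1/(1 + SNR_N) = 1/150.65734 = 0.0066376
Pd = (1e-3)^0.0066376 = 0.95518
Pd = 95.5%

95.5%


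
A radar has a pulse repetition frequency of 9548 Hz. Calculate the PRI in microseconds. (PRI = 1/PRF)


PRI = 1/9548 = 0.000104734 s = 104.7 us

104.7 us


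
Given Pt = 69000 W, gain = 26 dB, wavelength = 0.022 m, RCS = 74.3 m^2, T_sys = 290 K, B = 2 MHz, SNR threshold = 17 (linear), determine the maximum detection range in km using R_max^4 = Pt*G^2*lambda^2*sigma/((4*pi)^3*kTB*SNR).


G_lin = 10^(26/10) = 398.107171
R^4 = 69000 * 398.107171^2 * 0.022^2 * 74.3 / ((4*pi)^3 * 1.38e-23 * 290 * 2000000.0 * 17)
R^4 = 1.45646e18 m^4
R_max = (1.45646e18)^(1/4) = 34739.6 m = 34.7 km

34.7 km


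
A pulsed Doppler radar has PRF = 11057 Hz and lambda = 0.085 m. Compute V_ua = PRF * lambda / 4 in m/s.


V_ua = 11057 * 0.085 / 4 = 235.0 m/s

235.0 m/s


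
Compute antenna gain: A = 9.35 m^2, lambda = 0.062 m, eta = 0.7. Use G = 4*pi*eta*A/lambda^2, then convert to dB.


G_linear = 4*pi*0.7*9.35/0.062^2 = 21396.17
G_dB = 10*log10(21396.17) = 43.3 dB

43.3 dB


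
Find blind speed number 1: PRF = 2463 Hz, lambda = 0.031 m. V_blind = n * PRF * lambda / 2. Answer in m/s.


V_blind = 1 * 2463 * 0.031 / 2 = 38.2 m/s

38.2 m/s


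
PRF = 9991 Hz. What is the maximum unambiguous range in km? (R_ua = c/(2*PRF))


R_ua = 3e8 / (2 * 9991) = 15013.5 m = 15.0 km

15.0 km


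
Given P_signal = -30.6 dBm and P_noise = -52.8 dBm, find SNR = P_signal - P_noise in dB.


SNR = -30.6 - (-52.8) = 22.2 dB

22.2 dB


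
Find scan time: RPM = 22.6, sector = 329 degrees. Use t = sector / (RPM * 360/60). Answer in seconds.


t = 329 / (22.6 * 360) * 60 = 2.43 s

2.43 s


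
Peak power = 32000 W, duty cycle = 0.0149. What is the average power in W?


P_avg = 32000 * 0.0149 = 476.8 W

476.8 W


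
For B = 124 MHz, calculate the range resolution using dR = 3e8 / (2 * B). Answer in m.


dR = 3e8 / (2 * 124000000.0) = 1.21 m

1.21 m


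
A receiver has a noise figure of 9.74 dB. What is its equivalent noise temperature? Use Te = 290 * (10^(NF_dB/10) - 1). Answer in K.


NF_lin = 10^(9.74/10) = 9.418896
Te = 290 * (9.418896 - 1) = 2441.5 K

2441.5 K


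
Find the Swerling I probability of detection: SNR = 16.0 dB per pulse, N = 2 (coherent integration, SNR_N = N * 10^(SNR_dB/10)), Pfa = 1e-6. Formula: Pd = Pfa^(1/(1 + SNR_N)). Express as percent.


SNR_lin = 10^(16.0/10) = 39.81072
SNR_N = 2 * 39.81072 = 79.62144
1/(1 + SNR_N) = 1/80.62144 = 0.0124036
Pd = (1e-6)^0.0124036 = 0.84252
Pd = 84.3%

84.3%


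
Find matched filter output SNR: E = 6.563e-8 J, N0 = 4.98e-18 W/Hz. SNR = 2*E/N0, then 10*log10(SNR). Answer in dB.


SNR_lin = 2 * 6.563e-8 / 4.98e-18 = 2.636e10
SNR_dB = 10*log10(2.636e10) = 104.2 dB

104.2 dB


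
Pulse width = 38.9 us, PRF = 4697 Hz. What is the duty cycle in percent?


DC = 38.9e-6 * 4697 * 100 = 18.27%

18.27%


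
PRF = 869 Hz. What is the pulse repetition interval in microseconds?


PRI = 1/869 = 0.001150748 s = 1150.7 us

1150.7 us


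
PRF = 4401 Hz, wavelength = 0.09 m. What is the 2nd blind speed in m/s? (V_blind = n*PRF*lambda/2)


V_blind = 2 * 4401 * 0.09 / 2 = 396.1 m/s

396.1 m/s


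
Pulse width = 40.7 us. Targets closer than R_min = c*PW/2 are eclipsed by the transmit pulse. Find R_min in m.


R_min = 3e8 * 40.7e-6 / 2 = 6105.0 m

6105.0 m


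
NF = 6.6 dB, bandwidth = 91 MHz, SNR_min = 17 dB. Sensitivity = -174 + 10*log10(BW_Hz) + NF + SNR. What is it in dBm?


10*log10(91000000.0) = 79.59
S = -174 + 79.59 + 6.6 + 17 = -70.8 dBm

-70.8 dBm


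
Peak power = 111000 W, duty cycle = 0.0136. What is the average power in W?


P_avg = 111000 * 0.0136 = 1509.6 W

1509.6 W


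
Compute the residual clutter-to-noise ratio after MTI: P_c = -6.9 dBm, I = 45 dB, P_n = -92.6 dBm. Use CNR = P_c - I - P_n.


CNR = -6.9 - 45 - (-92.6) = 40.7 dB

40.7 dB


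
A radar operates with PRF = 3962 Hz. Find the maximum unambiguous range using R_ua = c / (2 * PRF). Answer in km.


R_ua = 3e8 / (2 * 3962) = 37859.7 m = 37.9 km

37.9 km


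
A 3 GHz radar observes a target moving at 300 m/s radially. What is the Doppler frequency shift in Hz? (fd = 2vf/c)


fd = 2 * 300 * 3000000000.0 / 3e8 = 6000.0 Hz

6000.0 Hz


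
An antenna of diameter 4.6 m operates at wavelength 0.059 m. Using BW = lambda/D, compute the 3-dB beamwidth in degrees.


BW_rad = 0.059 / 4.6 = 0.012826
BW_deg = 0.73 degrees

0.73 degrees


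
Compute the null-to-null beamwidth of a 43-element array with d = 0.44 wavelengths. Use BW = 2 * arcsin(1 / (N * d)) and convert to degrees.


1/(N*d) = 1/(43*0.44) = 0.052854
BW = 2*arcsin(0.052854) = 6.1 degrees

6.1 degrees


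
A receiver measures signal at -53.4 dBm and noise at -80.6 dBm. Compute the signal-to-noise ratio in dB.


SNR = -53.4 - (-80.6) = 27.2 dB

27.2 dB


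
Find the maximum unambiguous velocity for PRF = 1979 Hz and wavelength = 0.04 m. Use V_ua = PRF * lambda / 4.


V_ua = 1979 * 0.04 / 4 = 19.8 m/s

19.8 m/s


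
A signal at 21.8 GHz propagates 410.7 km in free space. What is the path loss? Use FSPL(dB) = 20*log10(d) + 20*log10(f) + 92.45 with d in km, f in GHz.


20*log10(410.7) = 52.27
20*log10(21.8) = 26.77
FSPL = 171.5 dB

171.5 dB


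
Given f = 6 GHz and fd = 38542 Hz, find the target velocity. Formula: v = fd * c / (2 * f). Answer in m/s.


v = 38542 * 3e8 / (2 * 6000000000.0) = 963.6 m/s

963.6 m/s


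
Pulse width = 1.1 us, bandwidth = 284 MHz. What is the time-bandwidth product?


TBP = 1.1 * 284 = 312.4

312.4


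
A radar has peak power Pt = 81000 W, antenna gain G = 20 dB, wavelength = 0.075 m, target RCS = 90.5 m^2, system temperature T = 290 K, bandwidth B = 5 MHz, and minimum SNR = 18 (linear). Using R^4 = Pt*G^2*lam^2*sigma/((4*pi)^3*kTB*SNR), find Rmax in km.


G_lin = 10^(20/10) = 100.0
R^4 = 81000 * 100.0^2 * 0.075^2 * 90.5 / ((4*pi)^3 * 1.38e-23 * 290 * 5000000.0 * 18)
R^4 = 5.76909e17 m^4
R_max = (5.76909e17)^(1/4) = 27559.8 m = 27.6 km

27.6 km


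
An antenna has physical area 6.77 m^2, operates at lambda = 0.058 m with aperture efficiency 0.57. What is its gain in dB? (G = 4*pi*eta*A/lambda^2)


G_linear = 4*pi*0.57*6.77/0.058^2 = 14415.09
G_dB = 10*log10(14415.09) = 41.6 dB

41.6 dB


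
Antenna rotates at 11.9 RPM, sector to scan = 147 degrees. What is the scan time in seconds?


t = 147 / (11.9 * 360) * 60 = 2.06 s

2.06 s


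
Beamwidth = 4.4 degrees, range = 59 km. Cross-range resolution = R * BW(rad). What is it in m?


BW_rad = 0.076794487
CR = 59000 * 0.076794487 = 4530.9 m

4530.9 m


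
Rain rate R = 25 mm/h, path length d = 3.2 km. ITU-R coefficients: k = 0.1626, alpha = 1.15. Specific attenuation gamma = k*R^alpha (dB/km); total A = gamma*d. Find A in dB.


gamma = 0.1626 * 25^1.15 = 6.587969 dB/km
A = 6.587969 * 3.2 = 21.08 dB

21.08 dB


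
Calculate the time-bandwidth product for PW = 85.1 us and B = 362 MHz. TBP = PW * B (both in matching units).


TBP = 85.1 * 362 = 30806.2

30806.2


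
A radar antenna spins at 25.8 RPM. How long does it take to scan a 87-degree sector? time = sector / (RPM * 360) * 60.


t = 87 / (25.8 * 360) * 60 = 0.56 s

0.56 s


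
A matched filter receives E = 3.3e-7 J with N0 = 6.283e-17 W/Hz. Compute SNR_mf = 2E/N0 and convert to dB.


SNR_lin = 2 * 3.3e-7 / 6.283e-17 = 1.05e10
SNR_dB = 10*log10(1.05e10) = 100.2 dB

100.2 dB


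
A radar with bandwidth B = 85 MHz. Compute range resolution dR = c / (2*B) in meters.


dR = 3e8 / (2 * 85000000.0) = 1.76 m

1.76 m


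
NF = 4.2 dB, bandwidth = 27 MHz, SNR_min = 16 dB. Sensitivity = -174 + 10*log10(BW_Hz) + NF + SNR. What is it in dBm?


10*log10(27000000.0) = 74.31
S = -174 + 74.31 + 4.2 + 16 = -79.5 dBm

-79.5 dBm


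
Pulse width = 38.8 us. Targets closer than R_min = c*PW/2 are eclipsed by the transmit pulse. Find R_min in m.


R_min = 3e8 * 38.8e-6 / 2 = 5820.0 m

5820.0 m


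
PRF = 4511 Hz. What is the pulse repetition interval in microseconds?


PRI = 1/4511 = 0.0002216803 s = 221.7 us

221.7 us


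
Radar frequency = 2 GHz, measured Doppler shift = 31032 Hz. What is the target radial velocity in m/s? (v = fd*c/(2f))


v = 31032 * 3e8 / (2 * 2000000000.0) = 2327.4 m/s

2327.4 m/s


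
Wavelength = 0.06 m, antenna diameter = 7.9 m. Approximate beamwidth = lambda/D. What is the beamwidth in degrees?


BW_rad = 0.06 / 7.9 = 0.007595
BW_deg = 0.44 degrees

0.44 degrees


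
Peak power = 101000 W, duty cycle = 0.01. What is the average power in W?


P_avg = 101000 * 0.01 = 1010.0 W

1010.0 W


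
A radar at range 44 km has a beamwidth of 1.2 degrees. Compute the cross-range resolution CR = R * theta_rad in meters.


BW_rad = 0.020943951
CR = 44000 * 0.020943951 = 921.5 m

921.5 m


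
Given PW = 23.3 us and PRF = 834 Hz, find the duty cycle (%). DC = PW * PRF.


DC = 23.3e-6 * 834 * 100 = 1.94%

1.94%


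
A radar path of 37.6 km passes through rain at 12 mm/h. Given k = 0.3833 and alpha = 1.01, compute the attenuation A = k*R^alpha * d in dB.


gamma = 0.3833 * 12^1.01 = 4.715328 dB/km
A = 4.715328 * 37.6 = 177.3 dB

177.3 dB


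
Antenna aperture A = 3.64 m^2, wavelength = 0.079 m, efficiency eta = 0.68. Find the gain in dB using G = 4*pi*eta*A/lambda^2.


G_linear = 4*pi*0.68*3.64/0.079^2 = 4983.86
G_dB = 10*log10(4983.86) = 37.0 dB

37.0 dB


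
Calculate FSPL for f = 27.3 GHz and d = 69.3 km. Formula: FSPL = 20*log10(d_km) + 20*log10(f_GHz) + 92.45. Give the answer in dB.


20*log10(69.3) = 36.81
20*log10(27.3) = 28.72
FSPL = 158.0 dB

158.0 dB


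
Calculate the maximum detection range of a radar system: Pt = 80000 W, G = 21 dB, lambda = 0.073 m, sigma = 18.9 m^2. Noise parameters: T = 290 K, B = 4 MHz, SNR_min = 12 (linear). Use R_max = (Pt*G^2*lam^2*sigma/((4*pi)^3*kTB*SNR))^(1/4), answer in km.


G_lin = 10^(21/10) = 125.892541
R^4 = 80000 * 125.892541^2 * 0.073^2 * 18.9 / ((4*pi)^3 * 1.38e-23 * 290 * 4000000.0 * 12)
R^4 = 3.35004e17 m^4
R_max = (3.35004e17)^(1/4) = 24058.2 m = 24.1 km

24.1 km


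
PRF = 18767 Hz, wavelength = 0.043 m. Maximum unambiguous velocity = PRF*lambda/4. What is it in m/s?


V_ua = 18767 * 0.043 / 4 = 201.7 m/s

201.7 m/s


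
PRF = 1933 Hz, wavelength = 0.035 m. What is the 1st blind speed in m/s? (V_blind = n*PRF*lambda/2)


V_blind = 1 * 1933 * 0.035 / 2 = 33.8 m/s

33.8 m/s


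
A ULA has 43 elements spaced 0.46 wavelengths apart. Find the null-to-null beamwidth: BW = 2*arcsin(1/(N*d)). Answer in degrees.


1/(N*d) = 1/(43*0.46) = 0.050556
BW = 2*arcsin(0.050556) = 5.8 degrees

5.8 degrees


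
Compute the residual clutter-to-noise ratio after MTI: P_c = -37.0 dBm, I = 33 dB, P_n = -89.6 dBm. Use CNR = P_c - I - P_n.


CNR = -37.0 - 33 - (-89.6) = 19.6 dB

19.6 dB


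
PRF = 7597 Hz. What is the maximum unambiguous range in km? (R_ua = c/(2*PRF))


R_ua = 3e8 / (2 * 7597) = 19744.6 m = 19.7 km

19.7 km


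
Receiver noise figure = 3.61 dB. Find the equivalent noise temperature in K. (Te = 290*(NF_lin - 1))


NF_lin = 10^(3.61/10) = 2.296149
Te = 290 * (2.296149 - 1) = 375.9 K

375.9 K


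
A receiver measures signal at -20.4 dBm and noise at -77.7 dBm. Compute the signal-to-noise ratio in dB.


SNR = -20.4 - (-77.7) = 57.3 dB

57.3 dB


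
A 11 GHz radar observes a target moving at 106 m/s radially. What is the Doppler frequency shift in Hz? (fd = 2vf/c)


fd = 2 * 106 * 11000000000.0 / 3e8 = 7773.3 Hz

7773.3 Hz


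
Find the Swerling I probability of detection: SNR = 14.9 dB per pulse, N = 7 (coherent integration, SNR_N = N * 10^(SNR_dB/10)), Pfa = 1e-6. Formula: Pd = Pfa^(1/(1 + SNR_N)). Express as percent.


SNR_lin = 10^(14.9/10) = 30.90295
SNR_N = 7 * 30.90295 = 216.32065
1/(1 + SNR_N) = 1/217.32065 = 0.0046015
Pd = (1e-6)^0.0046015 = 0.93841
Pd = 93.8%

93.8%


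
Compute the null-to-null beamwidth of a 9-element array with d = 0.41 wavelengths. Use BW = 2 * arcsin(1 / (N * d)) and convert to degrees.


1/(N*d) = 1/(9*0.41) = 0.271003
BW = 2*arcsin(0.271003) = 31.4 degrees

31.4 degrees


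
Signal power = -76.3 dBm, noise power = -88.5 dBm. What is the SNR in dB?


SNR = -76.3 - (-88.5) = 12.2 dB

12.2 dB


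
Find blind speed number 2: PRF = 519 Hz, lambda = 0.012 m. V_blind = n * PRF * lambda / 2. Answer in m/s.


V_blind = 2 * 519 * 0.012 / 2 = 6.2 m/s

6.2 m/s


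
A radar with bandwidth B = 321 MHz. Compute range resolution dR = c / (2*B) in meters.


dR = 3e8 / (2 * 321000000.0) = 0.47 m

0.47 m


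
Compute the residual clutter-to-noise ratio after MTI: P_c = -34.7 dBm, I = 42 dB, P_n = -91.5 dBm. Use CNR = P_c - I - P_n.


CNR = -34.7 - 42 - (-91.5) = 14.8 dB

14.8 dB


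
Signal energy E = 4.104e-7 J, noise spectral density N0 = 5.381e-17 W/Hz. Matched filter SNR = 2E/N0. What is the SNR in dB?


SNR_lin = 2 * 4.104e-7 / 5.381e-17 = 1.525e10
SNR_dB = 10*log10(1.525e10) = 101.8 dB

101.8 dB


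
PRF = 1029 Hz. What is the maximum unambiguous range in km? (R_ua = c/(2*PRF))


R_ua = 3e8 / (2 * 1029) = 145772.6 m = 145.8 km

145.8 km


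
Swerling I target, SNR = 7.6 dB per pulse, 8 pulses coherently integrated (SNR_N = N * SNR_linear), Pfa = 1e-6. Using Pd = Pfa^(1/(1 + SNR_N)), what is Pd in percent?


SNR_lin = 10^(7.6/10) = 5.7544
SNR_N = 8 * 5.7544 = 46.0352
1/(1 + SNR_N) = 1/47.0352 = 0.0212607
Pd = (1e-6)^0.0212607 = 0.74548
Pd = 74.5%

74.5%


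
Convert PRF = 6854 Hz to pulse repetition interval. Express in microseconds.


PRI = 1/6854 = 0.0001459002 s = 145.9 us

145.9 us


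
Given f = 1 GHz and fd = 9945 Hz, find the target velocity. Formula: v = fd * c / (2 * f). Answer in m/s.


v = 9945 * 3e8 / (2 * 1000000000.0) = 1491.8 m/s

1491.8 m/s


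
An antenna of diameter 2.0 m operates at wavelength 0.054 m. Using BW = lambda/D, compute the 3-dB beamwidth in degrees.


BW_rad = 0.054 / 2.0 = 0.027
BW_deg = 1.55 degrees

1.55 degrees


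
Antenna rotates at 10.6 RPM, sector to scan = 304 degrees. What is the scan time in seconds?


t = 304 / (10.6 * 360) * 60 = 4.78 s

4.78 s


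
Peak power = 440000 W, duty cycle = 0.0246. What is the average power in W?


P_avg = 440000 * 0.0246 = 10824.0 W

10824.0 W


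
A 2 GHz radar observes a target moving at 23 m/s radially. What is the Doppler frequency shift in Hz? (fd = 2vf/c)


fd = 2 * 23 * 2000000000.0 / 3e8 = 306.7 Hz

306.7 Hz


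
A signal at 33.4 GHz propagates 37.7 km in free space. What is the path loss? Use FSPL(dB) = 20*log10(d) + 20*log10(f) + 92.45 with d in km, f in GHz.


20*log10(37.7) = 31.53
20*log10(33.4) = 30.47
FSPL = 154.5 dB

154.5 dB


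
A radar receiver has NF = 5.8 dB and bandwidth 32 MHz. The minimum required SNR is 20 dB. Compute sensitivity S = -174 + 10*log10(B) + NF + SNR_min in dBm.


10*log10(32000000.0) = 75.05
S = -174 + 75.05 + 5.8 + 20 = -73.1 dBm

-73.1 dBm


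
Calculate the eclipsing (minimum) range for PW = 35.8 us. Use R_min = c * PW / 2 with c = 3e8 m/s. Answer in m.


R_min = 3e8 * 35.8e-6 / 2 = 5370.0 m

5370.0 m


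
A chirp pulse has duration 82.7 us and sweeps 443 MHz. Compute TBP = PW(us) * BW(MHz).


TBP = 82.7 * 443 = 36636.1

36636.1


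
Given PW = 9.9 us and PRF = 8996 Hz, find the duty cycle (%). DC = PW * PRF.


DC = 9.9e-6 * 8996 * 100 = 8.91%

8.91%


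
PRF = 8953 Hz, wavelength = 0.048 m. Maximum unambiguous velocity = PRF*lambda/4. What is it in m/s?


V_ua = 8953 * 0.048 / 4 = 107.4 m/s

107.4 m/s


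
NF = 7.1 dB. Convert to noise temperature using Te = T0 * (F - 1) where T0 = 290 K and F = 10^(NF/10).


NF_lin = 10^(7.1/10) = 5.128614
Te = 290 * (5.128614 - 1) = 1197.3 K

1197.3 K


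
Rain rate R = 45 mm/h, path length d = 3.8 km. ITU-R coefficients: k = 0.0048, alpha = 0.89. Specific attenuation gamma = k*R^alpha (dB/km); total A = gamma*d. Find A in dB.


gamma = 0.0048 * 45^0.89 = 0.142102 dB/km
A = 0.142102 * 3.8 = 0.54 dB

0.54 dB


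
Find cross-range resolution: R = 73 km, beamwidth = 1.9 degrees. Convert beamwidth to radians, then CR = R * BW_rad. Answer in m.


BW_rad = 0.033161256
CR = 73000 * 0.033161256 = 2420.8 m

2420.8 m


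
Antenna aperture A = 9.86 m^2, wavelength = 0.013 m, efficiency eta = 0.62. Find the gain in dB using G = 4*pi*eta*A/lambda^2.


G_linear = 4*pi*0.62*9.86/0.013^2 = 454560.57
G_dB = 10*log10(454560.57) = 56.6 dB

56.6 dB


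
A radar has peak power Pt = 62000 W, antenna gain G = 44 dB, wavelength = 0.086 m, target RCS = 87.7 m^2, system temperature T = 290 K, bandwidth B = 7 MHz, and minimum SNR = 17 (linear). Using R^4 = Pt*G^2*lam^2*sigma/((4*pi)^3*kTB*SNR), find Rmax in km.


G_lin = 10^(44/10) = 25118.864315
R^4 = 62000 * 25118.864315^2 * 0.086^2 * 87.7 / ((4*pi)^3 * 1.38e-23 * 290 * 7000000.0 * 17)
R^4 = 2.68494e22 m^4
R_max = (2.68494e22)^(1/4) = 404793.6 m = 404.8 km

404.8 km


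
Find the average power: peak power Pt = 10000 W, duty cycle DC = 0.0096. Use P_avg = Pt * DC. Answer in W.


P_avg = 10000 * 0.0096 = 96.0 W

96.0 W


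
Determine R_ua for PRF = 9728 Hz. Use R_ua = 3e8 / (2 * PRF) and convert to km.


R_ua = 3e8 / (2 * 9728) = 15419.4 m = 15.4 km

15.4 km


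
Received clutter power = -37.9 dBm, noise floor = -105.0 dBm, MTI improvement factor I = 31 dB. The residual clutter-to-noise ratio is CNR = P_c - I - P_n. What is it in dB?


CNR = -37.9 - 31 - (-105.0) = 36.1 dB

36.1 dB


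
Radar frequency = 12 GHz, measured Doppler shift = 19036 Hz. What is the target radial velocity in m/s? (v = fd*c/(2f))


v = 19036 * 3e8 / (2 * 12000000000.0) = 238.0 m/s

238.0 m/s


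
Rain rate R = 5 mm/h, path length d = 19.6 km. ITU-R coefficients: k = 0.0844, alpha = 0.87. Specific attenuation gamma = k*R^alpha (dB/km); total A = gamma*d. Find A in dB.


gamma = 0.0844 * 5^0.87 = 0.342331 dB/km
A = 0.342331 * 19.6 = 6.71 dB

6.71 dB


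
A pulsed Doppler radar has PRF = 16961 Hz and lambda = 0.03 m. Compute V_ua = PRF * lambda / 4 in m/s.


V_ua = 16961 * 0.03 / 4 = 127.2 m/s

127.2 m/s


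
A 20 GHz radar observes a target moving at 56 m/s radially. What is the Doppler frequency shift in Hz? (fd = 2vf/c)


fd = 2 * 56 * 20000000000.0 / 3e8 = 7466.7 Hz

7466.7 Hz


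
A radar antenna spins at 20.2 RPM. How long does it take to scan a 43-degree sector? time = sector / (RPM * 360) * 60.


t = 43 / (20.2 * 360) * 60 = 0.35 s

0.35 s


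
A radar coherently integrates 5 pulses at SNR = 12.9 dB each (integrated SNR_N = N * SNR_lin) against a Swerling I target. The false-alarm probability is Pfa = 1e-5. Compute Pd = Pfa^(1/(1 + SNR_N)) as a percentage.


SNR_lin = 10^(12.9/10) = 19.49845
SNR_N = 5 * 19.49845 = 97.49225
1/(1 + SNR_N) = 1/98.49225 = 0.0101531
Pd = (1e-5)^0.0101531 = 0.88968
Pd = 89.0%

89.0%


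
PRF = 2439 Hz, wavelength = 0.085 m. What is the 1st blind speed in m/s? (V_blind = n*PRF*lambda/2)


V_blind = 1 * 2439 * 0.085 / 2 = 103.7 m/s

103.7 m/s


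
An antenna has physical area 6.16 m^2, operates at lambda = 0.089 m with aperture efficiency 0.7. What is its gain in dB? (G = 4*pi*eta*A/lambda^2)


G_linear = 4*pi*0.7*6.16/0.089^2 = 6840.83
G_dB = 10*log10(6840.83) = 38.4 dB

38.4 dB


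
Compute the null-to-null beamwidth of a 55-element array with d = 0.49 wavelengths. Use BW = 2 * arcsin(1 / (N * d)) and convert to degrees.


1/(N*d) = 1/(55*0.49) = 0.037106
BW = 2*arcsin(0.037106) = 4.3 degrees

4.3 degrees


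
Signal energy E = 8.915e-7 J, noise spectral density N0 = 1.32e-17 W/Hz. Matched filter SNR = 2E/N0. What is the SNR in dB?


SNR_lin = 2 * 8.915e-7 / 1.32e-17 = 1.351e11
SNR_dB = 10*log10(1.351e11) = 111.3 dB

111.3 dB


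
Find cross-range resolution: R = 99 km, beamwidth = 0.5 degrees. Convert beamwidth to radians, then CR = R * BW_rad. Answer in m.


BW_rad = 0.008726646
CR = 99000 * 0.008726646 = 863.9 m

863.9 m


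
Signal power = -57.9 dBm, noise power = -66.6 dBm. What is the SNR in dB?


SNR = -57.9 - (-66.6) = 8.7 dB

8.7 dB


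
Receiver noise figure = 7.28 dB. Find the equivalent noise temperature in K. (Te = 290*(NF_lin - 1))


NF_lin = 10^(7.28/10) = 5.345644
Te = 290 * (5.345644 - 1) = 1260.2 K

1260.2 K


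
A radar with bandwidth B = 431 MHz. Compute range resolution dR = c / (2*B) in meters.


dR = 3e8 / (2 * 431000000.0) = 0.35 m

0.35 m


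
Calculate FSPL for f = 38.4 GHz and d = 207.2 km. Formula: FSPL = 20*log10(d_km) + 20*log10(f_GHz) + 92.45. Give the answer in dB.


20*log10(207.2) = 46.33
20*log10(38.4) = 31.69
FSPL = 170.5 dB

170.5 dB


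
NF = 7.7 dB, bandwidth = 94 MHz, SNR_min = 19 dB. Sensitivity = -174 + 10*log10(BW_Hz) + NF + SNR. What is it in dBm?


10*log10(94000000.0) = 79.73
S = -174 + 79.73 + 7.7 + 19 = -67.6 dBm

-67.6 dBm


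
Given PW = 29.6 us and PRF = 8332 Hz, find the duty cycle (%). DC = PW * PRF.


DC = 29.6e-6 * 8332 * 100 = 24.66%

24.66%


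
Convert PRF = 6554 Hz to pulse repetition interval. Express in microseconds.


PRI = 1/6554 = 0.0001525786 s = 152.6 us

152.6 us


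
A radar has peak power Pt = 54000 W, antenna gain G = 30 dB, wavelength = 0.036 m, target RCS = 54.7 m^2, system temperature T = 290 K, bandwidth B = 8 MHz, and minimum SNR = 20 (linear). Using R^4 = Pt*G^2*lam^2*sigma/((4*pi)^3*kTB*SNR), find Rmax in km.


G_lin = 10^(30/10) = 1000.0
R^4 = 54000 * 1000.0^2 * 0.036^2 * 54.7 / ((4*pi)^3 * 1.38e-23 * 290 * 8000000.0 * 20)
R^4 = 3.01272e18 m^4
R_max = (3.01272e18)^(1/4) = 41662.0 m = 41.7 km

41.7 km


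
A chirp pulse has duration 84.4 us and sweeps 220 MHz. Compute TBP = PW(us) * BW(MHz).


TBP = 84.4 * 220 = 18568.0

18568.0


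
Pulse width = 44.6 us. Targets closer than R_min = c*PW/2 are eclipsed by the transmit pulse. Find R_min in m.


R_min = 3e8 * 44.6e-6 / 2 = 6690.0 m

6690.0 m


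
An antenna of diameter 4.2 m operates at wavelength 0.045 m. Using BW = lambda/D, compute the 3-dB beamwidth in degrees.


BW_rad = 0.045 / 4.2 = 0.010714
BW_deg = 0.61 degrees

0.61 degrees


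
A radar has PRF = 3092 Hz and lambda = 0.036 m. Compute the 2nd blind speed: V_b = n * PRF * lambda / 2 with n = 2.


V_blind = 2 * 3092 * 0.036 / 2 = 111.3 m/s

111.3 m/s


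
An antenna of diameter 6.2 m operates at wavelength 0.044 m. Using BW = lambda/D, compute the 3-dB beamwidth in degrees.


BW_rad = 0.044 / 6.2 = 0.007097
BW_deg = 0.41 degrees

0.41 degrees


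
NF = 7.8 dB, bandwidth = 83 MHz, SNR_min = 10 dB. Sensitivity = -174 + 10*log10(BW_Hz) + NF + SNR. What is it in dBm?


10*log10(83000000.0) = 79.19
S = -174 + 79.19 + 7.8 + 10 = -77.0 dBm

-77.0 dBm


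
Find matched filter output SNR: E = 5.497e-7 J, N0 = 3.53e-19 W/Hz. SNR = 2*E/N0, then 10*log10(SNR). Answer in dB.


SNR_lin = 2 * 5.497e-7 / 3.53e-19 = 3.114e12
SNR_dB = 10*log10(3.114e12) = 124.9 dB

124.9 dB


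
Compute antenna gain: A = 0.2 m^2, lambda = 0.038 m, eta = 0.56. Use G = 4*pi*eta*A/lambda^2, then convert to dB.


G_linear = 4*pi*0.56*0.2/0.038^2 = 974.68
G_dB = 10*log10(974.68) = 29.9 dB

29.9 dB


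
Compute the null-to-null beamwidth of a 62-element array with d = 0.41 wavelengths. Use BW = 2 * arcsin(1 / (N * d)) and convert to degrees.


1/(N*d) = 1/(62*0.41) = 0.039339
BW = 2*arcsin(0.039339) = 4.5 degrees

4.5 degrees


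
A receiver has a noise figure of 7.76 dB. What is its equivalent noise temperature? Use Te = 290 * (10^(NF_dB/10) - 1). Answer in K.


NF_lin = 10^(7.76/10) = 5.970353
Te = 290 * (5.970353 - 1) = 1441.4 K

1441.4 K


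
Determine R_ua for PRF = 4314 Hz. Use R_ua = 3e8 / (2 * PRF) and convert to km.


R_ua = 3e8 / (2 * 4314) = 34770.5 m = 34.8 km

34.8 km


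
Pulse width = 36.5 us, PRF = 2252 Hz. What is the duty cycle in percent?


DC = 36.5e-6 * 2252 * 100 = 8.22%

8.22%


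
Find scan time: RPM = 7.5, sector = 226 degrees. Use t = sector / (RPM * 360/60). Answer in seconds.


t = 226 / (7.5 * 360) * 60 = 5.02 s

5.02 s


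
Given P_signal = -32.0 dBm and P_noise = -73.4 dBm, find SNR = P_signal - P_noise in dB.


SNR = -32.0 - (-73.4) = 41.4 dB

41.4 dB


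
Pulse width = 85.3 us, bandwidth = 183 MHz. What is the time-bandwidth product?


TBP = 85.3 * 183 = 15609.9

15609.9


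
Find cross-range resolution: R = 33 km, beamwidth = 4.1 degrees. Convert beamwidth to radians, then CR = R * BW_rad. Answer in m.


BW_rad = 0.071558499
CR = 33000 * 0.071558499 = 2361.4 m

2361.4 m
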